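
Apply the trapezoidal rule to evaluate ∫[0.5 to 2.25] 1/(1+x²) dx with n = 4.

f(x) = 1/(1+x²)
a = 0.5, b = 2.25, n = 4
h = (b - a)/n = 0.437500

Trapezoidal rule: (h/2)[f(x₀) + 2f(x₁) + 2f(x₂) + ... + f(xₙ)]

x_0 = 0.5000, f(x_0) = 0.800000, coefficient = 1
x_1 = 0.9375, f(x_1) = 0.532225, coefficient = 2
x_2 = 1.3750, f(x_2) = 0.345946, coefficient = 2
x_3 = 1.8125, f(x_3) = 0.233364, coefficient = 2
x_4 = 2.2500, f(x_4) = 0.164948, coefficient = 1

I ≈ (0.437500/2) × 3.188017 = 0.697379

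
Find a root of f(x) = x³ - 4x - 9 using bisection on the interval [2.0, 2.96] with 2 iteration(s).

f(x) = x³ - 4x - 9
Initial interval: [2.0, 2.96]

Iteration 1:
  c_1 = (2.000000 + 2.960000)/2 = 2.480000
  f(c_1) = f(2.480000) = -3.667008
  f(a) × f(c) ≥ 0, new interval: [2.480000, 2.960000]
Iteration 2:
  c_2 = (2.480000 + 2.960000)/2 = 2.720000
  f(c_2) = f(2.720000) = 0.243648
  f(a) × f(c) < 0, new interval: [2.480000, 2.720000]

After 2 iteration(s), the approximation is c_2 = 2.720000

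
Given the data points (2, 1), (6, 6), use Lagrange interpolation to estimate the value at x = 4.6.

Lagrange interpolation formula:
P(x) = Σ yᵢ × Lᵢ(x)
where Lᵢ(x) = Π_{j≠i} (x - xⱼ)/(xᵢ - xⱼ)

L_0(4.6) = (4.6 - 6)/(2 - 6) = 0.350000
L_1(4.6) = (4.6 - 2)/(6 - 2) = 0.650000

P(4.6) = 1×L_0(4.6) + 6×L_1(4.6)
P(4.6) = 4.250000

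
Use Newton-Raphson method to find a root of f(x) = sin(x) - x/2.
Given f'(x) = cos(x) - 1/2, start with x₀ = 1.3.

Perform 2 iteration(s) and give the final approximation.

f(x) = sin(x) - x/2
f'(x) = cos(x) - 1/2
x₀ = 1.3

Newton-Raphson formula: x_{n+1} = x_n - f(x_n)/f'(x_n)

Iteration 1:
  f(1.300000) = 0.313558
  f'(1.300000) = -0.232501
  x_1 = 1.300000 - 0.313558/(-0.232501) = 2.648631
Iteration 2:
  f(2.648631) = -0.851078
  f'(2.648631) = -1.380935
  x_2 = 2.648631 - (-0.851078)/(-1.380935) = 2.032325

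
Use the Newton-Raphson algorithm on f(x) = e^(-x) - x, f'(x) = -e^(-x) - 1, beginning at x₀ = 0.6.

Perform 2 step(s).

f(x) = e^(-x) - x
f'(x) = -e^(-x) - 1
x₀ = 0.6

Newton-Raphson formula: x_{n+1} = x_n - f(x_n)/f'(x_n)

Iteration 1:
  f(0.600000) = -0.051188
  f'(0.600000) = -1.548812
  x_1 = 0.600000 - (-0.051188)/(-1.548812) = 0.566950
Iteration 2:
  f(0.566950) = 0.000303
  f'(0.566950) = -1.567253
  x_2 = 0.566950 - 0.000303/(-1.567253) = 0.567143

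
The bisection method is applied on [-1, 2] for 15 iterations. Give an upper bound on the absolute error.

Bisection error bound: |error| ≤ (b-a)/2^n
|error| ≤ (2 - (-1))/2^15 = 3/2^15
|error| ≤ 0.0000915527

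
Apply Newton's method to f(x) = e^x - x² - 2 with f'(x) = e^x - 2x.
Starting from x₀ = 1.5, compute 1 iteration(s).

f(x) = e^x - x² - 2
f'(x) = e^x - 2x
x₀ = 1.5

Newton-Raphson formula: x_{n+1} = x_n - f(x_n)/f'(x_n)

Iteration 1:
  f(1.500000) = 0.231689
  f'(1.500000) = 1.481689
  x_1 = 1.500000 - 0.231689/1.481689 = 1.343632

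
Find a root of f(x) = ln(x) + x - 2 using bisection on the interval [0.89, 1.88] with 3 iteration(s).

f(x) = ln(x) + x - 2
Initial interval: [0.89, 1.88]

Iteration 1:
  c_1 = (0.890000 + 1.880000)/2 = 1.385000
  f(c_1) = f(1.385000) = -0.289300
  f(a) × f(c) ≥ 0, new interval: [1.385000, 1.880000]
Iteration 2:
  c_2 = (1.385000 + 1.880000)/2 = 1.632500
  f(c_2) = f(1.632500) = 0.122613
  f(a) × f(c) < 0, new interval: [1.385000, 1.632500]
Iteration 3:
  c_3 = (1.385000 + 1.632500)/2 = 1.508750
  f(c_3) = f(1.508750) = -0.079969
  f(a) × f(c) ≥ 0, new interval: [1.508750, 1.632500]

After 3 iteration(s), the approximation is c_3 = 1.508750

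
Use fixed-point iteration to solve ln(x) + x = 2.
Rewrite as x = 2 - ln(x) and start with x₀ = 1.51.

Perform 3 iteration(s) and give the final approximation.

Equation: ln(x) + x = 2
Fixed-point form: x = 2 - ln(x)
x₀ = 1.51

x_1 = g(1.510000) = 1.587890
x_2 = g(1.587890) = 1.537594
x_3 = g(1.537594) = 1.569781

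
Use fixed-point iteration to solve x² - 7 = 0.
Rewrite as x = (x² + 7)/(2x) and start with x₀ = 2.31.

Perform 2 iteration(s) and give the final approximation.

Equation: x² - 7 = 0
Fixed-point form: x = (x² + 7)/(2x)
x₀ = 2.31

x_1 = g(2.310000) = 2.670152
x_2 = g(2.670152) = 2.645863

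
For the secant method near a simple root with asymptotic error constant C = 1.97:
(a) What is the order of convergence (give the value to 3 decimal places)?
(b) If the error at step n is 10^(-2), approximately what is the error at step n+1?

(a) Secant method has superlinear convergence with order φ = (1+√5)/2 ≈ 1.618.
    This means |e_{n+1}| ≈ C|e_n|^1.618.

(b) With |e_n| = 10^(-2) and C = 1.97:
    |e_{n+1}| ≈ 1.97 × (10^(-2))^1.618 = 1.97 × 10^(-3.24)

(a) ≈ 1.618 (golden ratio); (b) |e_{n+1}| ≈ 1.144e-03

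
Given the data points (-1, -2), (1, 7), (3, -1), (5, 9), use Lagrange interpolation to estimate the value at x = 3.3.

Lagrange interpolation formula:
P(x) = Σ yᵢ × Lᵢ(x)
where Lᵢ(x) = Π_{j≠i} (x - xⱼ)/(xᵢ - xⱼ)

L_0(3.3) = (3.3 - 1)/(-1 - 1) × (3.3 - 3)/(-1 - 3) × (3.3 - 5)/(-1 - 5) = 0.024437
L_1(3.3) = (3.3 - (-1))/(1 - (-1)) × (3.3 - 3)/(1 - 3) × (3.3 - 5)/(1 - 5) = -0.137062
L_2(3.3) = (3.3 - (-1))/(3 - (-1)) × (3.3 - 1)/(3 - 1) × (3.3 - 5)/(3 - 5) = 1.050812
L_3(3.3) = (3.3 - (-1))/(5 - (-1)) × (3.3 - 1)/(5 - 1) × (3.3 - 3)/(5 - 3) = 0.061812

P(3.3) = (-2)×L_0(3.3) + 7×L_1(3.3) + (-1)×L_2(3.3) + 9×L_3(3.3)
P(3.3) = -1.502812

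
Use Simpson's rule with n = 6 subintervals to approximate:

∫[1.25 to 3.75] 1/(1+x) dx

f(x) = 1/(1+x)
a = 1.25, b = 3.75, n = 6
h = (b - a)/n = 0.416667

Simpson's rule: (h/3)[f(x₀) + 4f(x₁) + 2f(x₂) + ... + f(xₙ)]

x_0 = 1.2500, f(x_0) = 0.444444, coefficient = 1
x_1 = 1.6667, f(x_1) = 0.375000, coefficient = 4
x_2 = 2.0833, f(x_2) = 0.324324, coefficient = 2
x_3 = 2.5000, f(x_3) = 0.285714, coefficient = 4
x_4 = 2.9167, f(x_4) = 0.255319, coefficient = 2
x_5 = 3.3333, f(x_5) = 0.230769, coefficient = 4
x_6 = 3.7500, f(x_6) = 0.210526, coefficient = 1

I ≈ (0.416667/3) × 5.380192 = 0.747249
Exact value: 0.747214
Error: 0.000034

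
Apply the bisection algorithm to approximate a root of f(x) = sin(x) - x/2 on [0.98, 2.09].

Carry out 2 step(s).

f(x) = sin(x) - x/2
Initial interval: [0.98, 2.09]

Iteration 1:
  c_1 = (0.980000 + 2.090000)/2 = 1.535000
  f(c_1) = f(1.535000) = 0.231859
  f(a) × f(c) ≥ 0, new interval: [1.535000, 2.090000]
Iteration 2:
  c_2 = (1.535000 + 2.090000)/2 = 1.812500
  f(c_2) = f(1.812500) = 0.064682
  f(a) × f(c) ≥ 0, new interval: [1.812500, 2.090000]

After 2 iteration(s), the approximation is c_2 = 1.812500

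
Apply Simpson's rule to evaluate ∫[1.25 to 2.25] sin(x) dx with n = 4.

f(x) = sin(x)
a = 1.25, b = 2.25, n = 4
h = (b - a)/n = 0.250000

Simpson's rule: (h/3)[f(x₀) + 4f(x₁) + 2f(x₂) + ... + f(xₙ)]

x_0 = 1.2500, f(x_0) = 0.948985, coefficient = 1
x_1 = 1.5000, f(x_1) = 0.997495, coefficient = 4
x_2 = 1.7500, f(x_2) = 0.983986, coefficient = 2
x_3 = 2.0000, f(x_3) = 0.909297, coefficient = 4
x_4 = 2.2500, f(x_4) = 0.778073, coefficient = 1

I ≈ (0.250000/3) × 11.322199 = 0.943517
Exact value: 0.943496
Error: 0.000021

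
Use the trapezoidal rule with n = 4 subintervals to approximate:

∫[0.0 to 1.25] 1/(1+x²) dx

f(x) = 1/(1+x²)
a = 0.0, b = 1.25, n = 4
h = (b - a)/n = 0.312500

Trapezoidal rule: (h/2)[f(x₀) + 2f(x₁) + 2f(x₂) + ... + f(xₙ)]

x_0 = 0.0000, f(x_0) = 1.000000, coefficient = 1
x_1 = 0.3125, f(x_1) = 0.911032, coefficient = 2
x_2 = 0.6250, f(x_2) = 0.719101, coefficient = 2
x_3 = 0.9375, f(x_3) = 0.532225, coefficient = 2
x_4 = 1.2500, f(x_4) = 0.390244, coefficient = 1

I ≈ (0.312500/2) × 5.714959 = 0.892962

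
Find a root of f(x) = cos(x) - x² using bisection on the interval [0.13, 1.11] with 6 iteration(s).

f(x) = cos(x) - x²
Initial interval: [0.13, 1.11]

Iteration 1:
  c_1 = (0.130000 + 1.110000)/2 = 0.620000
  f(c_1) = f(0.620000) = 0.429478
  f(a) × f(c) ≥ 0, new interval: [0.620000, 1.110000]
Iteration 2:
  c_2 = (0.620000 + 1.110000)/2 = 0.865000
  f(c_2) = f(0.865000) = -0.099585
  f(a) × f(c) < 0, new interval: [0.620000, 0.865000]
Iteration 3:
  c_3 = (0.620000 + 0.865000)/2 = 0.742500
  f(c_3) = f(0.742500) = 0.185474
  f(a) × f(c) ≥ 0, new interval: [0.742500, 0.865000]
Iteration 4:
  c_4 = (0.742500 + 0.865000)/2 = 0.803750
  f(c_4) = f(0.803750) = 0.047998
  f(a) × f(c) ≥ 0, new interval: [0.803750, 0.865000]
Iteration 5:
  c_5 = (0.803750 + 0.865000)/2 = 0.834375
  f(c_5) = f(0.834375) = -0.024541
  f(a) × f(c) < 0, new interval: [0.803750, 0.834375]
Iteration 6:
  c_6 = (0.803750 + 0.834375)/2 = 0.819063
  f(c_6) = f(0.819063) = 0.012043
  f(a) × f(c) ≥ 0, new interval: [0.819063, 0.834375]

After 6 iteration(s), the approximation is c_6 = 0.819063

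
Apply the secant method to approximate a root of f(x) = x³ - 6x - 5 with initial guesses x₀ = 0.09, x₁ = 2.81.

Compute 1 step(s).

f(x) = x³ - 6x - 5
x₀ = 0.09, x₁ = 2.81

Secant formula: x_{n+1} = x_n - f(x_n)(x_n - x_{n-1})/(f(x_n) - f(x_{n-1}))

Iteration 1:
  f(0.090000) = -5.539271
  f(2.810000) = 0.328041
  x_2 = 2.810000 - 0.328041×(2.810000 - 0.090000)/(0.328041 - (-5.539271))
       = 2.657925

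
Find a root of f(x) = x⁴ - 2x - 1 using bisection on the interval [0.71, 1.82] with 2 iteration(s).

f(x) = x⁴ - 2x - 1
Initial interval: [0.71, 1.82]

Iteration 1:
  c_1 = (0.710000 + 1.820000)/2 = 1.265000
  f(c_1) = f(1.265000) = -0.969280
  f(a) × f(c) ≥ 0, new interval: [1.265000, 1.820000]
Iteration 2:
  c_2 = (1.265000 + 1.820000)/2 = 1.542500
  f(c_2) = f(1.542500) = 1.576098
  f(a) × f(c) < 0, new interval: [1.265000, 1.542500]

After 2 iteration(s), the approximation is c_2 = 1.542500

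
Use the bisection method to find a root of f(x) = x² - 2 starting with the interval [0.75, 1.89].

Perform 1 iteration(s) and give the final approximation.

f(x) = x² - 2
Initial interval: [0.75, 1.89]

Iteration 1:
  c_1 = (0.750000 + 1.890000)/2 = 1.320000
  f(c_1) = f(1.320000) = -0.257600
  f(a) × f(c) ≥ 0, new interval: [1.320000, 1.890000]

After 1 iteration(s), the approximation is c_1 = 1.320000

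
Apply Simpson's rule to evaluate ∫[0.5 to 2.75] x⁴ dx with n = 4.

f(x) = x⁴
a = 0.5, b = 2.75, n = 4
h = (b - a)/n = 0.562500

Simpson's rule: (h/3)[f(x₀) + 4f(x₁) + 2f(x₂) + ... + f(xₙ)]

x_0 = 0.5000, f(x_0) = 0.062500, coefficient = 1
x_1 = 1.0625, f(x_1) = 1.274429, coefficient = 4
x_2 = 1.6250, f(x_2) = 6.972900, coefficient = 2
x_3 = 2.1875, f(x_3) = 22.897720, coefficient = 4
x_4 = 2.7500, f(x_4) = 57.191406, coefficient = 1

I ≈ (0.562500/3) × 167.888306 = 31.479057
Exact value: 31.449023
Error: 0.030034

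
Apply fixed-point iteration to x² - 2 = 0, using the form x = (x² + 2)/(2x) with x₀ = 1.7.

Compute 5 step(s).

Equation: x² - 2 = 0
Fixed-point form: x = (x² + 2)/(2x)
x₀ = 1.7

x_1 = g(1.700000) = 1.438235
x_2 = g(1.438235) = 1.414414
x_3 = g(1.414414) = 1.414214
x_4 = g(1.414214) = 1.414214
x_5 = g(1.414214) = 1.414214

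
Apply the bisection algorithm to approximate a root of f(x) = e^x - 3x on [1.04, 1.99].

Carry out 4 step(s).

f(x) = e^x - 3x
Initial interval: [1.04, 1.99]

Iteration 1:
  c_1 = (1.040000 + 1.990000)/2 = 1.515000
  f(c_1) = f(1.515000) = 0.004421
  f(a) × f(c) < 0, new interval: [1.040000, 1.515000]
Iteration 2:
  c_2 = (1.040000 + 1.515000)/2 = 1.277500
  f(c_2) = f(1.277500) = -0.244841
  f(a) × f(c) ≥ 0, new interval: [1.277500, 1.515000]
Iteration 3:
  c_3 = (1.277500 + 1.515000)/2 = 1.396250
  f(c_3) = f(1.396250) = -0.148729
  f(a) × f(c) ≥ 0, new interval: [1.396250, 1.515000]
Iteration 4:
  c_4 = (1.396250 + 1.515000)/2 = 1.455625
  f(c_4) = f(1.455625) = -0.079713
  f(a) × f(c) ≥ 0, new interval: [1.455625, 1.515000]

After 4 iteration(s), the approximation is c_4 = 1.455625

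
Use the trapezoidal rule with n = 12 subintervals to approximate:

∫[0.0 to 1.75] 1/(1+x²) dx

f(x) = 1/(1+x²)
a = 0.0, b = 1.75, n = 12
h = (b - a)/n = 0.145833

Trapezoidal rule: (h/2)[f(x₀) + 2f(x₁) + 2f(x₂) + ... + f(xₙ)]

x_0 = 0.0000, f(x_0) = 1.000000, coefficient = 1
x_1 = 0.1458, f(x_1) = 0.979176, coefficient = 2
x_2 = 0.2917, f(x_2) = 0.921600, coefficient = 2
x_3 = 0.4375, f(x_3) = 0.839344, coefficient = 2
x_4 = 0.5833, f(x_4) = 0.746114, coefficient = 2
x_5 = 0.7292, f(x_5) = 0.652876, coefficient = 2
x_6 = 0.8750, f(x_6) = 0.566372, coefficient = 2
x_7 = 1.0208, f(x_7) = 0.489692, coefficient = 2
x_8 = 1.1667, f(x_8) = 0.423529, coefficient = 2
x_9 = 1.3125, f(x_9) = 0.367288, coefficient = 2
x_10 = 1.4583, f(x_10) = 0.319822, coefficient = 2
x_11 = 1.6042, f(x_11) = 0.279849, coefficient = 2
x_12 = 1.7500, f(x_12) = 0.246154, coefficient = 1

I ≈ (0.145833/2) × 14.417480 = 1.051275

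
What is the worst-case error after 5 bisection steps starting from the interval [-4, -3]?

Bisection error bound: |error| ≤ (b-a)/2^n
|error| ≤ (-3 - (-4))/2^5 = 1/2^5
|error| ≤ 0.0312500000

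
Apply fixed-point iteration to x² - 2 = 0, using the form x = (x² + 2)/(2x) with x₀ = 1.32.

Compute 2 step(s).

Equation: x² - 2 = 0
Fixed-point form: x = (x² + 2)/(2x)
x₀ = 1.32

x_1 = g(1.320000) = 1.417576
x_2 = g(1.417576) = 1.414218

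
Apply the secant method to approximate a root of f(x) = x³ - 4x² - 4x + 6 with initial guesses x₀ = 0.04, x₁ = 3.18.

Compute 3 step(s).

f(x) = x³ - 4x² - 4x + 6
x₀ = 0.04, x₁ = 3.18

Secant formula: x_{n+1} = x_n - f(x_n)(x_n - x_{n-1})/(f(x_n) - f(x_{n-1}))

Iteration 1:
  f(0.040000) = 5.833664
  f(3.180000) = -15.012168
  x_2 = 3.180000 - (-15.012168)×(3.180000 - 0.040000)/(-15.012168 - 5.833664)
       = 0.918723
Iteration 2:
  f(3.180000) = -15.012168
  f(0.918723) = -0.275647
  x_3 = 0.918723 - (-0.275647)×(0.918723 - 3.180000)/(-0.275647 - (-15.012168))
       = 0.876425
Iteration 3:
  f(0.918723) = -0.275647
  f(0.876425) = 0.095013
  x_4 = 0.876425 - 0.095013×(0.876425 - 0.918723)/(0.095013 - (-0.275647))
       = 0.887268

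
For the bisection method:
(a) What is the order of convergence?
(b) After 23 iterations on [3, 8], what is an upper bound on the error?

(a) Bisection has linear (order 1) convergence; the error is halved each step.

(b) Error bound = (b-a)/2^n = (8 - 3)/2^{23}
    = 5/2^{23}

(a) 1 (linear); (b) error ≤ 5.96e-07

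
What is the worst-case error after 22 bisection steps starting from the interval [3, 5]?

Bisection error bound: |error| ≤ (b-a)/2^n
|error| ≤ (5 - 3)/2^22 = 2/2^22
|error| ≤ 0.0000004768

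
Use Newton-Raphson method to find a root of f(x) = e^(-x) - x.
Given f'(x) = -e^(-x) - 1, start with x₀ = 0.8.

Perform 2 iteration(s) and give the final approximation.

f(x) = e^(-x) - x
f'(x) = -e^(-x) - 1
x₀ = 0.8

Newton-Raphson formula: x_{n+1} = x_n - f(x_n)/f'(x_n)

Iteration 1:
  f(0.800000) = -0.350671
  f'(0.800000) = -1.449329
  x_1 = 0.800000 - (-0.350671)/(-1.449329) = 0.558046
Iteration 2:
  f(0.558046) = 0.014280
  f'(0.558046) = -1.572326
  x_2 = 0.558046 - 0.014280/(-1.572326) = 0.567128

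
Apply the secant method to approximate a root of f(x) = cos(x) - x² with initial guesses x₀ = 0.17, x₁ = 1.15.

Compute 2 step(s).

f(x) = cos(x) - x²
x₀ = 0.17, x₁ = 1.15

Secant formula: x_{n+1} = x_n - f(x_n)(x_n - x_{n-1})/(f(x_n) - f(x_{n-1}))

Iteration 1:
  f(0.170000) = 0.956685
  f(1.150000) = -0.914013
  x_2 = 1.150000 - (-0.914013)×(1.150000 - 0.170000)/(-0.914013 - 0.956685)
       = 0.671177
Iteration 2:
  f(1.150000) = -0.914013
  f(0.671177) = 0.332611
  x_3 = 0.671177 - 0.332611×(0.671177 - 1.150000)/(0.332611 - (-0.914013))
       = 0.798932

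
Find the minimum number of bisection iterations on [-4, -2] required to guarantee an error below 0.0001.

We need (b-a)/2^n ≤ 0.0001
(-2 - (-4))/2^n ≤ 0.0001
2/2^n ≤ 0.0001
2^n ≥ 20000
n ≥ log₂(20000) = 14.29
n ≥ 15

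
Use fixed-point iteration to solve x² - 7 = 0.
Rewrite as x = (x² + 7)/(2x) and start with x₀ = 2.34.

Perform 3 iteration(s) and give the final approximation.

Equation: x² - 7 = 0
Fixed-point form: x = (x² + 7)/(2x)
x₀ = 2.34

x_1 = g(2.340000) = 2.665726
x_2 = g(2.665726) = 2.645826
x_3 = g(2.645826) = 2.645751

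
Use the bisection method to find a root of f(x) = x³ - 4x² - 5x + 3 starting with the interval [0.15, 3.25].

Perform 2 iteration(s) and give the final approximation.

f(x) = x³ - 4x² - 5x + 3
Initial interval: [0.15, 3.25]

Iteration 1:
  c_1 = (0.150000 + 3.250000)/2 = 1.700000
  f(c_1) = f(1.700000) = -12.147000
  f(a) × f(c) < 0, new interval: [0.150000, 1.700000]
Iteration 2:
  c_2 = (0.150000 + 1.700000)/2 = 0.925000
  f(c_2) = f(0.925000) = -4.256047
  f(a) × f(c) < 0, new interval: [0.150000, 0.925000]

After 2 iteration(s), the approximation is c_2 = 0.925000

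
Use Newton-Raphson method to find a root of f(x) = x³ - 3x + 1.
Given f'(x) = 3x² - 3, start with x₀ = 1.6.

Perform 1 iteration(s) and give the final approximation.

f(x) = x³ - 3x + 1
f'(x) = 3x² - 3
x₀ = 1.6

Newton-Raphson formula: x_{n+1} = x_n - f(x_n)/f'(x_n)

Iteration 1:
  f(1.600000) = 0.296000
  f'(1.600000) = 4.680000
  x_1 = 1.600000 - 0.296000/4.680000 = 1.536752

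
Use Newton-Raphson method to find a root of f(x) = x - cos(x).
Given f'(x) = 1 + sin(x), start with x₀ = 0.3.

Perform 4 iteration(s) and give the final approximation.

f(x) = x - cos(x)
f'(x) = 1 + sin(x)
x₀ = 0.3

Newton-Raphson formula: x_{n+1} = x_n - f(x_n)/f'(x_n)

Iteration 1:
  f(0.300000) = -0.655336
  f'(0.300000) = 1.295520
  x_1 = 0.300000 - (-0.655336)/1.295520 = 0.805848
Iteration 2:
  f(0.805848) = 0.113349
  f'(0.805848) = 1.721418
  x_2 = 0.805848 - 0.113349/1.721418 = 0.740002
Iteration 3:
  f(0.740002) = 0.001535
  f'(0.740002) = 1.674289
  x_3 = 0.740002 - 0.001535/1.674289 = 0.739085
Iteration 4:
  f(0.739085) = 0.000000
  f'(0.739085) = 1.673612
  x_4 = 0.739085 - 0.000000/1.673612 = 0.739085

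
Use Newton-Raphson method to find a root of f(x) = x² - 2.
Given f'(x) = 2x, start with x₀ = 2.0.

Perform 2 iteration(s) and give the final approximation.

f(x) = x² - 2
f'(x) = 2x
x₀ = 2.0

Newton-Raphson formula: x_{n+1} = x_n - f(x_n)/f'(x_n)

Iteration 1:
  f(2.000000) = 2.000000
  f'(2.000000) = 4.000000
  x_1 = 2.000000 - 2.000000/4.000000 = 1.500000
Iteration 2:
  f(1.500000) = 0.250000
  f'(1.500000) = 3.000000
  x_2 = 1.500000 - 0.250000/3.000000 = 1.416667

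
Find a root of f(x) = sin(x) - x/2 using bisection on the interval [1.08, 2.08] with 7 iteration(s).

f(x) = sin(x) - x/2
Initial interval: [1.08, 2.08]

Iteration 1:
  c_1 = (1.080000 + 2.080000)/2 = 1.580000
  f(c_1) = f(1.580000) = 0.209958
  f(a) × f(c) ≥ 0, new interval: [1.580000, 2.080000]
Iteration 2:
  c_2 = (1.580000 + 2.080000)/2 = 1.830000
  f(c_2) = f(1.830000) = 0.051594
  f(a) × f(c) ≥ 0, new interval: [1.830000, 2.080000]
Iteration 3:
  c_3 = (1.830000 + 2.080000)/2 = 1.955000
  f(c_3) = f(1.955000) = -0.050403
  f(a) × f(c) < 0, new interval: [1.830000, 1.955000]
Iteration 4:
  c_4 = (1.830000 + 1.955000)/2 = 1.892500
  f(c_4) = f(1.892500) = 0.002448
  f(a) × f(c) ≥ 0, new interval: [1.892500, 1.955000]
Iteration 5:
  c_5 = (1.892500 + 1.955000)/2 = 1.923750
  f(c_5) = f(1.923750) = -0.023519
  f(a) × f(c) < 0, new interval: [1.892500, 1.923750]
Iteration 6:
  c_6 = (1.892500 + 1.923750)/2 = 1.908125
  f(c_6) = f(1.908125) = -0.010420
  f(a) × f(c) < 0, new interval: [1.892500, 1.908125]
Iteration 7:
  c_7 = (1.892500 + 1.908125)/2 = 1.900313
  f(c_7) = f(1.900313) = -0.003957
  f(a) × f(c) < 0, new interval: [1.892500, 1.900313]

After 7 iteration(s), the approximation is c_7 = 1.900313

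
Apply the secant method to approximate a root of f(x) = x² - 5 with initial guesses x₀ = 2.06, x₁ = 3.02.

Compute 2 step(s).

f(x) = x² - 5
x₀ = 2.06, x₁ = 3.02

Secant formula: x_{n+1} = x_n - f(x_n)(x_n - x_{n-1})/(f(x_n) - f(x_{n-1}))

Iteration 1:
  f(2.060000) = -0.756400
  f(3.020000) = 4.120400
  x_2 = 3.020000 - 4.120400×(3.020000 - 2.060000)/(4.120400 - (-0.756400))
       = 2.208898
Iteration 2:
  f(3.020000) = 4.120400
  f(2.208898) = -0.120771
  x_3 = 2.208898 - (-0.120771)×(2.208898 - 3.020000)/(-0.120771 - 4.120400)
       = 2.231995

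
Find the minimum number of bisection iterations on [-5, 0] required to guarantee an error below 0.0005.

We need (b-a)/2^n ≤ 0.0005
(0 - (-5))/2^n ≤ 0.0005
5/2^n ≤ 0.0005
2^n ≥ 10000
n ≥ log₂(10000) = 13.29
n ≥ 14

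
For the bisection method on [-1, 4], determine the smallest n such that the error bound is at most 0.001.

We need (b-a)/2^n ≤ 0.001
(4 - (-1))/2^n ≤ 0.001
5/2^n ≤ 0.001
2^n ≥ 5000
n ≥ log₂(5000) = 12.29
n ≥ 13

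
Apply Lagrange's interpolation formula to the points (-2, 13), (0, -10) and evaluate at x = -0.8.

Lagrange interpolation formula:
P(x) = Σ yᵢ × Lᵢ(x)
where Lᵢ(x) = Π_{j≠i} (x - xⱼ)/(xᵢ - xⱼ)

L_0(-0.8) = (-0.8 - 0)/(-2 - 0) = 0.400000
L_1(-0.8) = (-0.8 - (-2))/(0 - (-2)) = 0.600000

P(-0.8) = 13×L_0(-0.8) + (-10)×L_1(-0.8)
P(-0.8) = -0.800000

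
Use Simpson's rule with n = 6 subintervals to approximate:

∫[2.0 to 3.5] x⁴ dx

f(x) = x⁴
a = 2.0, b = 3.5, n = 6
h = (b - a)/n = 0.250000

Simpson's rule: (h/3)[f(x₀) + 4f(x₁) + 2f(x₂) + ... + f(xₙ)]

x_0 = 2.0000, f(x_0) = 16.000000, coefficient = 1
x_1 = 2.2500, f(x_1) = 25.628906, coefficient = 4
x_2 = 2.5000, f(x_2) = 39.062500, coefficient = 2
x_3 = 2.7500, f(x_3) = 57.191406, coefficient = 4
x_4 = 3.0000, f(x_4) = 81.000000, coefficient = 2
x_5 = 3.2500, f(x_5) = 111.566406, coefficient = 4
x_6 = 3.5000, f(x_6) = 150.062500, coefficient = 1

I ≈ (0.250000/3) × 1183.734375 = 98.644531
Exact value: 98.643750
Error: 0.000781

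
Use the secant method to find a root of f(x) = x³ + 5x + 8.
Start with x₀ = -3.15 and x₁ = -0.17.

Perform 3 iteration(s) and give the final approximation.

f(x) = x³ + 5x + 8
x₀ = -3.15, x₁ = -0.17

Secant formula: x_{n+1} = x_n - f(x_n)(x_n - x_{n-1})/(f(x_n) - f(x_{n-1}))

Iteration 1:
  f(-3.150000) = -39.005875
  f(-0.170000) = 7.145087
  x_2 = -0.170000 - 7.145087×(-0.170000 - (-3.150000))/(7.145087 - (-39.005875))
       = -0.631363
Iteration 2:
  f(-0.170000) = 7.145087
  f(-0.631363) = 4.591510
  x_3 = -0.631363 - 4.591510×(-0.631363 - (-0.170000))/(4.591510 - 7.145087)
       = -1.460927
Iteration 3:
  f(-0.631363) = 4.591510
  f(-1.460927) = -2.422699
  x_4 = -1.460927 - (-2.422699)×(-1.460927 - (-0.631363))/(-2.422699 - 4.591510)
       = -1.174397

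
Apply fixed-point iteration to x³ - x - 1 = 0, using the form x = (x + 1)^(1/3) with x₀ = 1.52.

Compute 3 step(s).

Equation: x³ - x - 1 = 0
Fixed-point form: x = (x + 1)^(1/3)
x₀ = 1.52

x_1 = g(1.520000) = 1.360818
x_2 = g(1.360818) = 1.331540
x_3 = g(1.331540) = 1.326013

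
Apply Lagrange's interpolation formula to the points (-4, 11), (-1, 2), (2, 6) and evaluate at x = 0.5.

Lagrange interpolation formula:
P(x) = Σ yᵢ × Lᵢ(x)
where Lᵢ(x) = Π_{j≠i} (x - xⱼ)/(xᵢ - xⱼ)

L_0(0.5) = (0.5 - (-1))/(-4 - (-1)) × (0.5 - 2)/(-4 - 2) = -0.125000
L_1(0.5) = (0.5 - (-4))/(-1 - (-4)) × (0.5 - 2)/(-1 - 2) = 0.750000
L_2(0.5) = (0.5 - (-4))/(2 - (-4)) × (0.5 - (-1))/(2 - (-1)) = 0.375000

P(0.5) = 11×L_0(0.5) + 2×L_1(0.5) + 6×L_2(0.5)
P(0.5) = 2.375000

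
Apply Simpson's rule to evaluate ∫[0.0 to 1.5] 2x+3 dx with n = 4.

f(x) = 2x+3
a = 0.0, b = 1.5, n = 4
h = (b - a)/n = 0.375000

Simpson's rule: (h/3)[f(x₀) + 4f(x₁) + 2f(x₂) + ... + f(xₙ)]

x_0 = 0.0000, f(x_0) = 3.000000, coefficient = 1
x_1 = 0.3750, f(x_1) = 3.750000, coefficient = 4
x_2 = 0.7500, f(x_2) = 4.500000, coefficient = 2
x_3 = 1.1250, f(x_3) = 5.250000, coefficient = 4
x_4 = 1.5000, f(x_4) = 6.000000, coefficient = 1

I ≈ (0.375000/3) × 54.000000 = 6.750000
Exact value: 6.750000
Error: 0.000000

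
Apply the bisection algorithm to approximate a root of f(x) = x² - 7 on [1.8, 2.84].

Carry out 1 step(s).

f(x) = x² - 7
Initial interval: [1.8, 2.84]

Iteration 1:
  c_1 = (1.800000 + 2.840000)/2 = 2.320000
  f(c_1) = f(2.320000) = -1.617600
  f(a) × f(c) ≥ 0, new interval: [2.320000, 2.840000]

After 1 iteration(s), the approximation is c_1 = 2.320000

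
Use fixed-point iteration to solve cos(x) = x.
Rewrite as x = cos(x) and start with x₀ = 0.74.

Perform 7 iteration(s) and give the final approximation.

Equation: cos(x) = x
Fixed-point form: x = cos(x)
x₀ = 0.74

x_1 = g(0.740000) = 0.738469
x_2 = g(0.738469) = 0.739500
x_3 = g(0.739500) = 0.738805
x_4 = g(0.738805) = 0.739274
x_5 = g(0.739274) = 0.738958
x_6 = g(0.738958) = 0.739171
x_7 = g(0.739171) = 0.739028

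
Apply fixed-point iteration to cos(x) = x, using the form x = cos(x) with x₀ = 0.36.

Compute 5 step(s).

Equation: cos(x) = x
Fixed-point form: x = cos(x)
x₀ = 0.36

x_1 = g(0.360000) = 0.935897
x_2 = g(0.935897) = 0.593097
x_3 = g(0.593097) = 0.829214
x_4 = g(0.829214) = 0.675456
x_5 = g(0.675456) = 0.780422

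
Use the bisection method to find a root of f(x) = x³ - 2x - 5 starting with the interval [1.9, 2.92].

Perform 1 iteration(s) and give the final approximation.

f(x) = x³ - 2x - 5
Initial interval: [1.9, 2.92]

Iteration 1:
  c_1 = (1.900000 + 2.920000)/2 = 2.410000
  f(c_1) = f(2.410000) = 4.177521
  f(a) × f(c) < 0, new interval: [1.900000, 2.410000]

After 1 iteration(s), the approximation is c_1 = 2.410000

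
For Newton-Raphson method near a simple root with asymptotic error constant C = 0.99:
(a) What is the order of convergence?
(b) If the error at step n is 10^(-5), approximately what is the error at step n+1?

(a) Newton-Raphson has quadratic (order 2) convergence near simple roots.
    This means |e_{n+1}| ≈ C|e_n|².

(b) With |e_n| = 10^(-5) and C = 0.99:
    |e_{n+1}| ≈ 0.99 × (10^(-5))² = 0.99 × 10^(-10)

(a) 2 (quadratic); (b) |e_{n+1}| ≈ 9.900e-11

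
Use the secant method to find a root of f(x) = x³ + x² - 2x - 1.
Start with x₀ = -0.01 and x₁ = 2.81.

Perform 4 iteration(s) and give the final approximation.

f(x) = x³ + x² - 2x - 1
x₀ = -0.01, x₁ = 2.81

Secant formula: x_{n+1} = x_n - f(x_n)(x_n - x_{n-1})/(f(x_n) - f(x_{n-1}))

Iteration 1:
  f(-0.010000) = -0.979901
  f(2.810000) = 23.464141
  x_2 = 2.810000 - 23.464141×(2.810000 - (-0.010000))/(23.464141 - (-0.979901))
       = 0.103047
Iteration 2:
  f(2.810000) = 23.464141
  f(0.103047) = -1.194381
  x_3 = 0.103047 - (-1.194381)×(0.103047 - 2.810000)/(-1.194381 - 23.464141)
       = 0.234163
Iteration 3:
  f(0.103047) = -1.194381
  f(0.234163) = -1.400654
  x_4 = 0.234163 - (-1.400654)×(0.234163 - 0.103047)/(-1.400654 - (-1.194381))
       = -0.656153
Iteration 4:
  f(0.234163) = -1.400654
  f(-0.656153) = 0.460345
  x_5 = -0.656153 - 0.460345×(-0.656153 - 0.234163)/(0.460345 - (-1.400654))
       = -0.435921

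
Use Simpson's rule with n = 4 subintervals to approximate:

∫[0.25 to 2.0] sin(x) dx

f(x) = sin(x)
a = 0.25, b = 2.0, n = 4
h = (b - a)/n = 0.437500

Simpson's rule: (h/3)[f(x₀) + 4f(x₁) + 2f(x₂) + ... + f(xₙ)]

x_0 = 0.2500, f(x_0) = 0.247404, coefficient = 1
x_1 = 0.6875, f(x_1) = 0.634607, coefficient = 4
x_2 = 1.1250, f(x_2) = 0.902268, coefficient = 2
x_3 = 1.5625, f(x_3) = 0.999966, coefficient = 4
x_4 = 2.0000, f(x_4) = 0.909297, coefficient = 1

I ≈ (0.437500/3) × 9.499527 = 1.385348
Exact value: 1.385059
Error: 0.000288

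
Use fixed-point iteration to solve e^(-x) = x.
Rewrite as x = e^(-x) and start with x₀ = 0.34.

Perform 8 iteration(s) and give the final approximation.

Equation: e^(-x) = x
Fixed-point form: x = e^(-x)
x₀ = 0.34

x_1 = g(0.340000) = 0.711770
x_2 = g(0.711770) = 0.490775
x_3 = g(0.490775) = 0.612152
x_4 = g(0.612152) = 0.542183
x_5 = g(0.542183) = 0.581478
x_6 = g(0.581478) = 0.559072
x_7 = g(0.559072) = 0.571740
x_8 = g(0.571740) = 0.564543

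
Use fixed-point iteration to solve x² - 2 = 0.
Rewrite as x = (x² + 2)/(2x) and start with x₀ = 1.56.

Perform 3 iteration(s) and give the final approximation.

Equation: x² - 2 = 0
Fixed-point form: x = (x² + 2)/(2x)
x₀ = 1.56

x_1 = g(1.560000) = 1.421026
x_2 = g(1.421026) = 1.414230
x_3 = g(1.414230) = 1.414214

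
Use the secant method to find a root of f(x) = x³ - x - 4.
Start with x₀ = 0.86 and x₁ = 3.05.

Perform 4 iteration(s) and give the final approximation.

f(x) = x³ - x - 4
x₀ = 0.86, x₁ = 3.05

Secant formula: x_{n+1} = x_n - f(x_n)(x_n - x_{n-1})/(f(x_n) - f(x_{n-1}))

Iteration 1:
  f(0.860000) = -4.223944
  f(3.050000) = 21.322625
  x_2 = 3.050000 - 21.322625×(3.050000 - 0.860000)/(21.322625 - (-4.223944))
       = 1.222101
Iteration 2:
  f(3.050000) = 21.322625
  f(1.222101) = -3.396856
  x_3 = 1.222101 - (-3.396856)×(1.222101 - 3.050000)/(-3.396856 - 21.322625)
       = 1.473284
Iteration 3:
  f(1.222101) = -3.396856
  f(1.473284) = -2.275425
  x_4 = 1.473284 - (-2.275425)×(1.473284 - 1.222101)/(-2.275425 - (-3.396856))
       = 1.982943
Iteration 4:
  f(1.473284) = -2.275425
  f(1.982943) = 1.814119
  x_5 = 1.982943 - 1.814119×(1.982943 - 1.473284)/(1.814119 - (-2.275425))
       = 1.756859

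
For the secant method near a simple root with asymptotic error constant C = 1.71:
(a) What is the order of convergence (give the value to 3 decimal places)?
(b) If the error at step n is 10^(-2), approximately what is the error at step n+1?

(a) Secant method has superlinear convergence with order φ = (1+√5)/2 ≈ 1.618.
    This means |e_{n+1}| ≈ C|e_n|^1.618.

(b) With |e_n| = 10^(-2) and C = 1.71:
    |e_{n+1}| ≈ 1.71 × (10^(-2))^1.618 = 1.71 × 10^(-3.24)

(a) ≈ 1.618 (golden ratio); (b) |e_{n+1}| ≈ 9.930e-04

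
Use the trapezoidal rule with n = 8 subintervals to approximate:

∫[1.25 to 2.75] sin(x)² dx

f(x) = sin(x)²
a = 1.25, b = 2.75, n = 8
h = (b - a)/n = 0.187500

Trapezoidal rule: (h/2)[f(x₀) + 2f(x₁) + 2f(x₂) + ... + f(xₙ)]

x_0 = 1.2500, f(x_0) = 0.900572, coefficient = 1
x_1 = 1.4375, f(x_1) = 0.982337, coefficient = 2
x_2 = 1.6250, f(x_2) = 0.997065, coefficient = 2
x_3 = 1.8125, f(x_3) = 0.942708, coefficient = 2
x_4 = 2.0000, f(x_4) = 0.826822, coefficient = 2
x_5 = 2.1875, f(x_5) = 0.665512, coefficient = 2
x_6 = 2.3750, f(x_6) = 0.481199, coefficient = 2
x_7 = 2.5625, f(x_7) = 0.299499, coefficient = 2
x_8 = 2.7500, f(x_8) = 0.145665, coefficient = 1

I ≈ (0.187500/2) × 11.436520 = 1.072174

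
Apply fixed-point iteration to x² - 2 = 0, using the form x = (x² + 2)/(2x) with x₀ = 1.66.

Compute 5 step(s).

Equation: x² - 2 = 0
Fixed-point form: x = (x² + 2)/(2x)
x₀ = 1.66

x_1 = g(1.660000) = 1.432410
x_2 = g(1.432410) = 1.414329
x_3 = g(1.414329) = 1.414214
x_4 = g(1.414214) = 1.414214
x_5 = g(1.414214) = 1.414214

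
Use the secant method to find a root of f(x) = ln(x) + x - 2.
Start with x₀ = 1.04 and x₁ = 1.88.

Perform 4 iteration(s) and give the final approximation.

f(x) = ln(x) + x - 2
x₀ = 1.04, x₁ = 1.88

Secant formula: x_{n+1} = x_n - f(x_n)(x_n - x_{n-1})/(f(x_n) - f(x_{n-1}))

Iteration 1:
  f(1.040000) = -0.920779
  f(1.880000) = 0.511272
  x_2 = 1.880000 - 0.511272×(1.880000 - 1.040000)/(0.511272 - (-0.920779))
       = 1.580103
Iteration 2:
  f(1.880000) = 0.511272
  f(1.580103) = 0.037592
  x_3 = 1.580103 - 0.037592×(1.580103 - 1.880000)/(0.037592 - 0.511272)
       = 1.556302
Iteration 3:
  f(1.580103) = 0.037592
  f(1.556302) = -0.001386
  x_4 = 1.556302 - (-0.001386)×(1.556302 - 1.580103)/(-0.001386 - 0.037592)
       = 1.557148
Iteration 4:
  f(1.556302) = -0.001386
  f(1.557148) = 0.000004
  x_5 = 1.557148 - 0.000004×(1.557148 - 1.556302)/(0.000004 - (-0.001386))
       = 1.557146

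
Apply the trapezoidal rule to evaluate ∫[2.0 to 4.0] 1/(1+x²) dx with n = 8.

f(x) = 1/(1+x²)
a = 2.0, b = 4.0, n = 8
h = (b - a)/n = 0.250000

Trapezoidal rule: (h/2)[f(x₀) + 2f(x₁) + 2f(x₂) + ... + f(xₙ)]

x_0 = 2.0000, f(x_0) = 0.200000, coefficient = 1
x_1 = 2.2500, f(x_1) = 0.164948, coefficient = 2
x_2 = 2.5000, f(x_2) = 0.137931, coefficient = 2
x_3 = 2.7500, f(x_3) = 0.116788, coefficient = 2
x_4 = 3.0000, f(x_4) = 0.100000, coefficient = 2
x_5 = 3.2500, f(x_5) = 0.086486, coefficient = 2
x_6 = 3.5000, f(x_6) = 0.075472, coefficient = 2
x_7 = 3.7500, f(x_7) = 0.066390, coefficient = 2
x_8 = 4.0000, f(x_8) = 0.058824, coefficient = 1

I ≈ (0.250000/2) × 1.754856 = 0.219357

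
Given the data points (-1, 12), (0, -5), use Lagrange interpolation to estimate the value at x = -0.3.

Lagrange interpolation formula:
P(x) = Σ yᵢ × Lᵢ(x)
where Lᵢ(x) = Π_{j≠i} (x - xⱼ)/(xᵢ - xⱼ)

L_0(-0.3) = (-0.3 - 0)/(-1 - 0) = 0.300000
L_1(-0.3) = (-0.3 - (-1))/(0 - (-1)) = 0.700000

P(-0.3) = 12×L_0(-0.3) + (-5)×L_1(-0.3)
P(-0.3) = 0.100000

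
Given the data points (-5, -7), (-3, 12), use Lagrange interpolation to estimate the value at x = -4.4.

Lagrange interpolation formula:
P(x) = Σ yᵢ × Lᵢ(x)
where Lᵢ(x) = Π_{j≠i} (x - xⱼ)/(xᵢ - xⱼ)

L_0(-4.4) = (-4.4 - (-3))/(-5 - (-3)) = 0.700000
L_1(-4.4) = (-4.4 - (-5))/(-3 - (-5)) = 0.300000

P(-4.4) = (-7)×L_0(-4.4) + 12×L_1(-4.4)
P(-4.4) = -1.300000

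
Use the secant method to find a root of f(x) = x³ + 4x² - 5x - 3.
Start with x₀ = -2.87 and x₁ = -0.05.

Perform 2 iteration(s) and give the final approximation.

f(x) = x³ + 4x² - 5x - 3
x₀ = -2.87, x₁ = -0.05

Secant formula: x_{n+1} = x_n - f(x_n)(x_n - x_{n-1})/(f(x_n) - f(x_{n-1}))

Iteration 1:
  f(-2.870000) = 20.657697
  f(-0.050000) = -2.740125
  x_2 = -0.050000 - (-2.740125)×(-0.050000 - (-2.870000))/(-2.740125 - 20.657697)
       = -0.380251
Iteration 2:
  f(-0.050000) = -2.740125
  f(-0.380251) = -0.575363
  x_3 = -0.380251 - (-0.575363)×(-0.380251 - (-0.050000))/(-0.575363 - (-2.740125))
       = -0.468027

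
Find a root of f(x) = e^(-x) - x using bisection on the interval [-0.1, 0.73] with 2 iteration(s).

f(x) = e^(-x) - x
Initial interval: [-0.1, 0.73]

Iteration 1:
  c_1 = (-0.100000 + 0.730000)/2 = 0.315000
  f(c_1) = f(0.315000) = 0.414789
  f(a) × f(c) ≥ 0, new interval: [0.315000, 0.730000]
Iteration 2:
  c_2 = (0.315000 + 0.730000)/2 = 0.522500
  f(c_2) = f(0.522500) = 0.070536
  f(a) × f(c) ≥ 0, new interval: [0.522500, 0.730000]

After 2 iteration(s), the approximation is c_2 = 0.522500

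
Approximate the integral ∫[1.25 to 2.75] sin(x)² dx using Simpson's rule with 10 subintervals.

f(x) = sin(x)²
a = 1.25, b = 2.75, n = 10
h = (b - a)/n = 0.150000

Simpson's rule: (h/3)[f(x₀) + 4f(x₁) + 2f(x₂) + ... + f(xₙ)]

x_0 = 1.2500, f(x_0) = 0.900572, coefficient = 1
x_1 = 1.4000, f(x_1) = 0.971111, coefficient = 4
x_2 = 1.5500, f(x_2) = 0.999568, coefficient = 2
x_3 = 1.7000, f(x_3) = 0.983399, coefficient = 4
x_4 = 1.8500, f(x_4) = 0.924050, coefficient = 2
x_5 = 2.0000, f(x_5) = 0.826822, coefficient = 4
x_6 = 2.1500, f(x_6) = 0.700400, coefficient = 2
x_7 = 2.3000, f(x_7) = 0.556076, coefficient = 4
x_8 = 2.4500, f(x_8) = 0.406744, coefficient = 2
x_9 = 2.6000, f(x_9) = 0.265742, coefficient = 4
x_10 = 2.7500, f(x_10) = 0.145665, coefficient = 1

I ≈ (0.150000/3) × 21.520359 = 1.076018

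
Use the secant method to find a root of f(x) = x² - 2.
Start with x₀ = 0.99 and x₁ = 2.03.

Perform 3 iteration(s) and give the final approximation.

f(x) = x² - 2
x₀ = 0.99, x₁ = 2.03

Secant formula: x_{n+1} = x_n - f(x_n)(x_n - x_{n-1})/(f(x_n) - f(x_{n-1}))

Iteration 1:
  f(0.990000) = -1.019900
  f(2.030000) = 2.120900
  x_2 = 2.030000 - 2.120900×(2.030000 - 0.990000)/(2.120900 - (-1.019900))
       = 1.327715
Iteration 2:
  f(2.030000) = 2.120900
  f(1.327715) = -0.237172
  x_3 = 1.327715 - (-0.237172)×(1.327715 - 2.030000)/(-0.237172 - 2.120900)
       = 1.398350
Iteration 3:
  f(1.327715) = -0.237172
  f(1.398350) = -0.044617
  x_4 = 1.398350 - (-0.044617)×(1.398350 - 1.327715)/(-0.044617 - (-0.237172))
       = 1.414717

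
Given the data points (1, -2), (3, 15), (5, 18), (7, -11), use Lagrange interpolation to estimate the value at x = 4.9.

Lagrange interpolation formula:
P(x) = Σ yᵢ × Lᵢ(x)
where Lᵢ(x) = Π_{j≠i} (x - xⱼ)/(xᵢ - xⱼ)

L_0(4.9) = (4.9 - 3)/(1 - 3) × (4.9 - 5)/(1 - 5) × (4.9 - 7)/(1 - 7) = -0.008312
L_1(4.9) = (4.9 - 1)/(3 - 1) × (4.9 - 5)/(3 - 5) × (4.9 - 7)/(3 - 7) = 0.051187
L_2(4.9) = (4.9 - 1)/(5 - 1) × (4.9 - 3)/(5 - 3) × (4.9 - 7)/(5 - 7) = 0.972563
L_3(4.9) = (4.9 - 1)/(7 - 1) × (4.9 - 3)/(7 - 3) × (4.9 - 5)/(7 - 5) = -0.015437

P(4.9) = (-2)×L_0(4.9) + 15×L_1(4.9) + 18×L_2(4.9) + (-11)×L_3(4.9)
P(4.9) = 18.460375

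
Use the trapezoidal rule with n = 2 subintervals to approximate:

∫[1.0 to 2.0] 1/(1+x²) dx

f(x) = 1/(1+x²)
a = 1.0, b = 2.0, n = 2
h = (b - a)/n = 0.500000

Trapezoidal rule: (h/2)[f(x₀) + 2f(x₁) + 2f(x₂) + ... + f(xₙ)]

x_0 = 1.0000, f(x_0) = 0.500000, coefficient = 1
x_1 = 1.5000, f(x_1) = 0.307692, coefficient = 2
x_2 = 2.0000, f(x_2) = 0.200000, coefficient = 1

I ≈ (0.500000/2) × 1.315385 = 0.328846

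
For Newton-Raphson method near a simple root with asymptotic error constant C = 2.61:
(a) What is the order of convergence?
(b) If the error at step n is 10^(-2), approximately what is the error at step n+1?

(a) Newton-Raphson has quadratic (order 2) convergence near simple roots.
    This means |e_{n+1}| ≈ C|e_n|².

(b) With |e_n| = 10^(-2) and C = 2.61:
    |e_{n+1}| ≈ 2.61 × (10^(-2))² = 2.61 × 10^(-4)

(a) 2 (quadratic); (b) |e_{n+1}| ≈ 2.610e-04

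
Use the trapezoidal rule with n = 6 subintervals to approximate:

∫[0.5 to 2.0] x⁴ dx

f(x) = x⁴
a = 0.5, b = 2.0, n = 6
h = (b - a)/n = 0.250000

Trapezoidal rule: (h/2)[f(x₀) + 2f(x₁) + 2f(x₂) + ... + f(xₙ)]

x_0 = 0.5000, f(x_0) = 0.062500, coefficient = 1
x_1 = 0.7500, f(x_1) = 0.316406, coefficient = 2
x_2 = 1.0000, f(x_2) = 1.000000, coefficient = 2
x_3 = 1.2500, f(x_3) = 2.441406, coefficient = 2
x_4 = 1.5000, f(x_4) = 5.062500, coefficient = 2
x_5 = 1.7500, f(x_5) = 9.378906, coefficient = 2
x_6 = 2.0000, f(x_6) = 16.000000, coefficient = 1

I ≈ (0.250000/2) × 52.460938 = 6.557617
Exact value: 6.393750
Error: 0.163867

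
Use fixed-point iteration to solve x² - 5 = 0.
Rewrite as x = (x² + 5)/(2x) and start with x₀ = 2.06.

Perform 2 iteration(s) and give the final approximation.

Equation: x² - 5 = 0
Fixed-point form: x = (x² + 5)/(2x)
x₀ = 2.06

x_1 = g(2.060000) = 2.243592
x_2 = g(2.243592) = 2.236081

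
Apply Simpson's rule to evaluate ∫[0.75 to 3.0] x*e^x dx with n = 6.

f(x) = x*e^x
a = 0.75, b = 3.0, n = 6
h = (b - a)/n = 0.375000

Simpson's rule: (h/3)[f(x₀) + 4f(x₁) + 2f(x₂) + ... + f(xₙ)]

x_0 = 0.7500, f(x_0) = 1.587750, coefficient = 1
x_1 = 1.1250, f(x_1) = 3.465244, coefficient = 4
x_2 = 1.5000, f(x_2) = 6.722534, coefficient = 2
x_3 = 1.8750, f(x_3) = 12.226536, coefficient = 4
x_4 = 2.2500, f(x_4) = 21.347406, coefficient = 2
x_5 = 2.6250, f(x_5) = 36.237007, coefficient = 4
x_6 = 3.0000, f(x_6) = 60.256611, coefficient = 1

I ≈ (0.375000/3) × 325.699387 = 40.712423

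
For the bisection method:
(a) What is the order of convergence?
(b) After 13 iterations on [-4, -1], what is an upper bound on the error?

(a) Bisection has linear (order 1) convergence; the error is halved each step.

(b) Error bound = (b-a)/2^n = (-1 - (-4))/2^{13}
    = 3/2^{13}

(a) 1 (linear); (b) error ≤ 3.66e-04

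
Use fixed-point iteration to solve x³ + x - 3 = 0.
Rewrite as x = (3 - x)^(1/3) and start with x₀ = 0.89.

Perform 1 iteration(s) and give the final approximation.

Equation: x³ + x - 3 = 0
Fixed-point form: x = (3 - x)^(1/3)
x₀ = 0.89

x_1 = g(0.890000) = 1.282609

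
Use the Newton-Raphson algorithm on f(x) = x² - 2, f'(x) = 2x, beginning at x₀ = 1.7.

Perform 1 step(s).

f(x) = x² - 2
f'(x) = 2x
x₀ = 1.7

Newton-Raphson formula: x_{n+1} = x_n - f(x_n)/f'(x_n)

Iteration 1:
  f(1.700000) = 0.890000
  f'(1.700000) = 3.400000
  x_1 = 1.700000 - 0.890000/3.400000 = 1.438235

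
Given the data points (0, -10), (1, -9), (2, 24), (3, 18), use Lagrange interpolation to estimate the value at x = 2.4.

Lagrange interpolation formula:
P(x) = Σ yᵢ × Lᵢ(x)
where Lᵢ(x) = Π_{j≠i} (x - xⱼ)/(xᵢ - xⱼ)

L_0(2.4) = (2.4 - 1)/(0 - 1) × (2.4 - 2)/(0 - 2) × (2.4 - 3)/(0 - 3) = 0.056000
L_1(2.4) = (2.4 - 0)/(1 - 0) × (2.4 - 2)/(1 - 2) × (2.4 - 3)/(1 - 3) = -0.288000
L_2(2.4) = (2.4 - 0)/(2 - 0) × (2.4 - 1)/(2 - 1) × (2.4 - 3)/(2 - 3) = 1.008000
L_3(2.4) = (2.4 - 0)/(3 - 0) × (2.4 - 1)/(3 - 1) × (2.4 - 2)/(3 - 2) = 0.224000

P(2.4) = (-10)×L_0(2.4) + (-9)×L_1(2.4) + 24×L_2(2.4) + 18×L_3(2.4)
P(2.4) = 30.256000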